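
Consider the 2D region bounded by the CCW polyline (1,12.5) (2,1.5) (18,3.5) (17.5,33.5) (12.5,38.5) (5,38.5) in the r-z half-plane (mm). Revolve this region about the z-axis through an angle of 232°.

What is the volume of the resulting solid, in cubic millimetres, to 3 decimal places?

Volume = 21331.501 mm³

Profile (r,z), 6 vertices: (1,12.5) (2,1.5) (18,3.5) (17.5,33.5) (12.5,38.5) (5,38.5)
edge 0: (1,12.5)→(2,1.5)  cross = 1·1.5 − 2·12.5 = -23.5000; (r_i+r_j)·cross = 3·-23.5000 = -70.5000
edge 1: (2,1.5)→(18,3.5)  cross = 2·3.5 − 18·1.5 = -20.0000; (r_i+r_j)·cross = 20·-20.0000 = -400.0000
edge 2: (18,3.5)→(17.5,33.5)  cross = 18·33.5 − 17.5·3.5 = 541.7500; (r_i+r_j)·cross = 35.5·541.7500 = 19232.1250
edge 3: (17.5,33.5)→(12.5,38.5)  cross = 17.5·38.5 − 12.5·33.5 = 255.0000; (r_i+r_j)·cross = 30·255.0000 = 7650.0000
edge 4: (12.5,38.5)→(5,38.5)  cross = 12.5·38.5 − 5·38.5 = 288.7500; (r_i+r_j)·cross = 17.5·288.7500 = 5053.1250
edge 5: (5,38.5)→(1,12.5)  cross = 5·12.5 − 1·38.5 = 24.0000; (r_i+r_j)·cross = 6·24.0000 = 144.0000
Σcross = 1066.0000 → A = |Σcross|/2 = 533.0000 mm²
Σ(r_i+r_j)·cross = 31608.7500 → first moment M = |Σ|/6 = 5268.1250
R_c = M/A = 5268.1250/533.0000 = 9.8839 mm
θ = 232° = 4.049164 rad
V = θ·R_c·A = 4.049164·9.8839·533.0000 = 21331.501 mm³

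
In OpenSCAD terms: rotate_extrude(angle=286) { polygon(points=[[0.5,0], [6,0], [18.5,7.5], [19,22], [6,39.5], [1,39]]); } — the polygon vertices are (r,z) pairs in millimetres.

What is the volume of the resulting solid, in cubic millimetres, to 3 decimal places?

Volume = 23141.251 mm³

Profile (r,z), 6 vertices: (0.5,0) (6,0) (18.5,7.5) (19,22) (6,39.5) (1,39)
edge 0: (0.5,0)→(6,0)  cross = 0.5·0 − 6·0 = 0.0000; (r_i+r_j)·cross = 6.5·0.0000 = 0.0000
edge 1: (6,0)→(18.5,7.5)  cross = 6·7.5 − 18.5·0 = 45.0000; (r_i+r_j)·cross = 24.5·45.0000 = 1102.5000
edge 2: (18.5,7.5)→(19,22)  cross = 18.5·22 − 19·7.5 = 264.5000; (r_i+r_j)·cross = 37.5·264.5000 = 9918.7500
edge 3: (19,22)→(6,39.5)  cross = 19·39.5 − 6·22 = 618.5000; (r_i+r_j)·cross = 25·618.5000 = 15462.5000
edge 4: (6,39.5)→(1,39)  cross = 6·39 − 1·39.5 = 194.5000; (r_i+r_j)·cross = 7·194.5000 = 1361.5000
edge 5: (1,39)→(0.5,0)  cross = 1·0 − 0.5·39 = -19.5000; (r_i+r_j)·cross = 1.5·-19.5000 = -29.2500
Σcross = 1103.0000 → A = |Σcross|/2 = 551.5000 mm²
Σ(r_i+r_j)·cross = 27816.0000 → first moment M = |Σ|/6 = 4636.0000
R_c = M/A = 4636.0000/551.5000 = 8.4062 mm
θ = 286° = 4.991642 rad
V = θ·R_c·A = 4.991642·8.4062·551.5000 = 23141.251 mm³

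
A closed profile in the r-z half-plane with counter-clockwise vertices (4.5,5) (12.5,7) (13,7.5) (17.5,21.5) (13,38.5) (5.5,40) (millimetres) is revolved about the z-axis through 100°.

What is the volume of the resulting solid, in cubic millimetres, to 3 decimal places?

Volume = 5895.431 mm³

Profile (r,z), 6 vertices: (4.5,5) (12.5,7) (13,7.5) (17.5,21.5) (13,38.5) (5.5,40)
edge 0: (4.5,5)→(12.5,7)  cross = 4.5·7 − 12.5·5 = -31.0000; (r_i+r_j)·cross = 17·-31.0000 = -527.0000
edge 1: (12.5,7)→(13,7.5)  cross = 12.5·7.5 − 13·7 = 2.7500; (r_i+r_j)·cross = 25.5·2.7500 = 70.1250
edge 2: (13,7.5)→(17.5,21.5)  cross = 13·21.5 − 17.5·7.5 = 148.2500; (r_i+r_j)·cross = 30.5·148.2500 = 4521.6250
edge 3: (17.5,21.5)→(13,38.5)  cross = 17.5·38.5 − 13·21.5 = 394.2500; (r_i+r_j)·cross = 30.5·394.2500 = 12024.6250
edge 4: (13,38.5)→(5.5,40)  cross = 13·40 − 5.5·38.5 = 308.2500; (r_i+r_j)·cross = 18.5·308.2500 = 5702.6250
edge 5: (5.5,40)→(4.5,5)  cross = 5.5·5 − 4.5·40 = -152.5000; (r_i+r_j)·cross = 10·-152.5000 = -1525.0000
Σcross = 670.0000 → A = |Σcross|/2 = 335.0000 mm²
Σ(r_i+r_j)·cross = 20267.0000 → first moment M = |Σ|/6 = 3377.8333
R_c = M/A = 3377.8333/335.0000 = 10.0831 mm
θ = 100° = 1.745329 rad
V = θ·R_c·A = 1.745329·10.0831·335.0000 = 5895.431 mm³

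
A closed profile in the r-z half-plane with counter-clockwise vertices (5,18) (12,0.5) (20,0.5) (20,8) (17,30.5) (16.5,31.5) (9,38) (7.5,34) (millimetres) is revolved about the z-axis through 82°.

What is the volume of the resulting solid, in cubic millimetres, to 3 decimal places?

Profile (r,z), 8 vertices: (5,18) (12,0.5) (20,0.5) (20,8) (17,30.5) (16.5,31.5) (9,38) (7.5,34)
edge 0: (5,18)→(12,0.5)  cross = 5·0.5 − 12·18 = -213.5000; (r_i+r_j)·cross = 17·-213.5000 = -3629.5000
edge 1: (12,0.5)→(20,0.5)  cross = 12·0.5 − 20·0.5 = -4.0000; (r_i+r_j)·cross = 32·-4.0000 = -128.0000
edge 2: (20,0.5)→(20,8)  cross = 20·8 − 20·0.5 = 150.0000; (r_i+r_j)·cross = 40·150.0000 = 6000.0000
edge 3: (20,8)→(17,30.5)  cross = 20·30.5 − 17·8 = 474.0000; (r_i+r_j)·cross = 37·474.0000 = 17538.0000
edge 4: (17,30.5)→(16.5,31.5)  cross = 17·31.5 − 16.5·30.5 = 32.2500; (r_i+r_j)·cross = 33.5·32.2500 = 1080.3750
edge 5: (16.5,31.5)→(9,38)  cross = 16.5·38 − 9·31.5 = 343.5000; (r_i+r_j)·cross = 25.5·343.5000 = 8759.2500
edge 6: (9,38)→(7.5,34)  cross = 9·34 − 7.5·38 = 21.0000; (r_i+r_j)·cross = 16.5·21.0000 = 346.5000
edge 7: (7.5,34)→(5,18)  cross = 7.5·18 − 5·34 = -35.0000; (r_i+r_j)·cross = 12.5·-35.0000 = -437.5000
Σcross = 768.2500 → A = |Σcross|/2 = 384.1250 mm²
Σ(r_i+r_j)·cross = 29529.1250 → first moment M = |Σ|/6 = 4921.5208
R_c = M/A = 4921.5208/384.1250 = 12.8123 mm
θ = 82° = 1.431170 rad
V = θ·R_c·A = 1.431170·12.8123·384.1250 = 7043.533 mm³

Volume = 7043.533 mm³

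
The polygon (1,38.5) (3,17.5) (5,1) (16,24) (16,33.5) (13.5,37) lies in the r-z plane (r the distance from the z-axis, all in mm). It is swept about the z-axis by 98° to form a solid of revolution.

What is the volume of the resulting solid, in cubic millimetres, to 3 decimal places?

Profile (r,z), 6 vertices: (1,38.5) (3,17.5) (5,1) (16,24) (16,33.5) (13.5,37)
edge 0: (1,38.5)→(3,17.5)  cross = 1·17.5 − 3·38.5 = -98.0000; (r_i+r_j)·cross = 4·-98.0000 = -392.0000
edge 1: (3,17.5)→(5,1)  cross = 3·1 − 5·17.5 = -84.5000; (r_i+r_j)·cross = 8·-84.5000 = -676.0000
edge 2: (5,1)→(16,24)  cross = 5·24 − 16·1 = 104.0000; (r_i+r_j)·cross = 21·104.0000 = 2184.0000
edge 3: (16,24)→(16,33.5)  cross = 16·33.5 − 16·24 = 152.0000; (r_i+r_j)·cross = 32·152.0000 = 4864.0000
edge 4: (16,33.5)→(13.5,37)  cross = 16·37 − 13.5·33.5 = 139.7500; (r_i+r_j)·cross = 29.5·139.7500 = 4122.6250
edge 5: (13.5,37)→(1,38.5)  cross = 13.5·38.5 − 1·37 = 482.7500; (r_i+r_j)·cross = 14.5·482.7500 = 6999.8750
Σcross = 696.0000 → A = |Σcross|/2 = 348.0000 mm²
Σ(r_i+r_j)·cross = 17102.5000 → first moment M = |Σ|/6 = 2850.4167
R_c = M/A = 2850.4167/348.0000 = 8.1909 mm
θ = 98° = 1.710423 rad
V = θ·R_c·A = 1.710423·8.1909·348.0000 = 4875.417 mm³

Volume = 4875.417 mm³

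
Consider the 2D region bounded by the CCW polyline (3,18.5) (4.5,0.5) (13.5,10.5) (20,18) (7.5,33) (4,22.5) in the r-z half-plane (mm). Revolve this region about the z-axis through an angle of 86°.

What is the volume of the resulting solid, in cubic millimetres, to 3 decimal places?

Profile (r,z), 6 vertices: (3,18.5) (4.5,0.5) (13.5,10.5) (20,18) (7.5,33) (4,22.5)
edge 0: (3,18.5)→(4.5,0.5)  cross = 3·0.5 − 4.5·18.5 = -81.7500; (r_i+r_j)·cross = 7.5·-81.7500 = -613.1250
edge 1: (4.5,0.5)→(13.5,10.5)  cross = 4.5·10.5 − 13.5·0.5 = 40.5000; (r_i+r_j)·cross = 18·40.5000 = 729.0000
edge 2: (13.5,10.5)→(20,18)  cross = 13.5·18 − 20·10.5 = 33.0000; (r_i+r_j)·cross = 33.5·33.0000 = 1105.5000
edge 3: (20,18)→(7.5,33)  cross = 20·33 − 7.5·18 = 525.0000; (r_i+r_j)·cross = 27.5·525.0000 = 14437.5000
edge 4: (7.5,33)→(4,22.5)  cross = 7.5·22.5 − 4·33 = 36.7500; (r_i+r_j)·cross = 11.5·36.7500 = 422.6250
edge 5: (4,22.5)→(3,18.5)  cross = 4·18.5 − 3·22.5 = 6.5000; (r_i+r_j)·cross = 7·6.5000 = 45.5000
Σcross = 560.0000 → A = |Σcross|/2 = 280.0000 mm²
Σ(r_i+r_j)·cross = 16127.0000 → first moment M = |Σ|/6 = 2687.8333
R_c = M/A = 2687.8333/280.0000 = 9.5994 mm
θ = 86° = 1.500983 rad
V = θ·R_c·A = 1.500983·9.5994·280.0000 = 4034.393 mm³

Volume = 4034.393 mm³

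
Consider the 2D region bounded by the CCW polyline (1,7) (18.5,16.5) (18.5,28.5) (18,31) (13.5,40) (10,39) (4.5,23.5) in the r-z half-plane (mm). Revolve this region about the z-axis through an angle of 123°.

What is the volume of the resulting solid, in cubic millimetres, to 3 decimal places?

Volume = 7726.708 mm³

Profile (r,z), 7 vertices: (1,7) (18.5,16.5) (18.5,28.5) (18,31) (13.5,40) (10,39) (4.5,23.5)
edge 0: (1,7)→(18.5,16.5)  cross = 1·16.5 − 18.5·7 = -113.0000; (r_i+r_j)·cross = 19.5·-113.0000 = -2203.5000
edge 1: (18.5,16.5)→(18.5,28.5)  cross = 18.5·28.5 − 18.5·16.5 = 222.0000; (r_i+r_j)·cross = 37·222.0000 = 8214.0000
edge 2: (18.5,28.5)→(18,31)  cross = 18.5·31 − 18·28.5 = 60.5000; (r_i+r_j)·cross = 36.5·60.5000 = 2208.2500
edge 3: (18,31)→(13.5,40)  cross = 18·40 − 13.5·31 = 301.5000; (r_i+r_j)·cross = 31.5·301.5000 = 9497.2500
edge 4: (13.5,40)→(10,39)  cross = 13.5·39 − 10·40 = 126.5000; (r_i+r_j)·cross = 23.5·126.5000 = 2972.7500
edge 5: (10,39)→(4.5,23.5)  cross = 10·23.5 − 4.5·39 = 59.5000; (r_i+r_j)·cross = 14.5·59.5000 = 862.7500
edge 6: (4.5,23.5)→(1,7)  cross = 4.5·7 − 1·23.5 = 8.0000; (r_i+r_j)·cross = 5.5·8.0000 = 44.0000
Σcross = 665.0000 → A = |Σcross|/2 = 332.5000 mm²
Σ(r_i+r_j)·cross = 21595.5000 → first moment M = |Σ|/6 = 3599.2500
R_c = M/A = 3599.2500/332.5000 = 10.8248 mm
θ = 123° = 2.146755 rad
V = θ·R_c·A = 2.146755·10.8248·332.5000 = 7726.708 mm³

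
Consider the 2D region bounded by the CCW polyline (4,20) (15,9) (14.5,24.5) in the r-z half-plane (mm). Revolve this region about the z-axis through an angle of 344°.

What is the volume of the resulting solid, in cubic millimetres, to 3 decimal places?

Profile (r,z), 3 vertices: (4,20) (15,9) (14.5,24.5)
edge 0: (4,20)→(15,9)  cross = 4·9 − 15·20 = -264.0000; (r_i+r_j)·cross = 19·-264.0000 = -5016.0000
edge 1: (15,9)→(14.5,24.5)  cross = 15·24.5 − 14.5·9 = 237.0000; (r_i+r_j)·cross = 29.5·237.0000 = 6991.5000
edge 2: (14.5,24.5)→(4,20)  cross = 14.5·20 − 4·24.5 = 192.0000; (r_i+r_j)·cross = 18.5·192.0000 = 3552.0000
Σcross = 165.0000 → A = |Σcross|/2 = 82.5000 mm²
Σ(r_i+r_j)·cross = 5527.5000 → first moment M = |Σ|/6 = 921.2500
R_c = M/A = 921.2500/82.5000 = 11.1667 mm
θ = 344° = 6.003933 rad
V = θ·R_c·A = 6.003933·11.1667·82.5000 = 5531.123 mm³

Volume = 5531.123 mm³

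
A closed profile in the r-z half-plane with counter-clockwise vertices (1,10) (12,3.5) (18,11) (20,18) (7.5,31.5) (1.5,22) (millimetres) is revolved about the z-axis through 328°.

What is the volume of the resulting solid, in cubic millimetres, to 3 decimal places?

Volume = 18282.958 mm³

Profile (r,z), 6 vertices: (1,10) (12,3.5) (18,11) (20,18) (7.5,31.5) (1.5,22)
edge 0: (1,10)→(12,3.5)  cross = 1·3.5 − 12·10 = -116.5000; (r_i+r_j)·cross = 13·-116.5000 = -1514.5000
edge 1: (12,3.5)→(18,11)  cross = 12·11 − 18·3.5 = 69.0000; (r_i+r_j)·cross = 30·69.0000 = 2070.0000
edge 2: (18,11)→(20,18)  cross = 18·18 − 20·11 = 104.0000; (r_i+r_j)·cross = 38·104.0000 = 3952.0000
edge 3: (20,18)→(7.5,31.5)  cross = 20·31.5 − 7.5·18 = 495.0000; (r_i+r_j)·cross = 27.5·495.0000 = 13612.5000
edge 4: (7.5,31.5)→(1.5,22)  cross = 7.5·22 − 1.5·31.5 = 117.7500; (r_i+r_j)·cross = 9·117.7500 = 1059.7500
edge 5: (1.5,22)→(1,10)  cross = 1.5·10 − 1·22 = -7.0000; (r_i+r_j)·cross = 2.5·-7.0000 = -17.5000
Σcross = 662.2500 → A = |Σcross|/2 = 331.1250 mm²
Σ(r_i+r_j)·cross = 19162.2500 → first moment M = |Σ|/6 = 3193.7083
R_c = M/A = 3193.7083/331.1250 = 9.6450 mm
θ = 328° = 5.724680 rad
V = θ·R_c·A = 5.724680·9.6450·331.1250 = 18282.958 mm³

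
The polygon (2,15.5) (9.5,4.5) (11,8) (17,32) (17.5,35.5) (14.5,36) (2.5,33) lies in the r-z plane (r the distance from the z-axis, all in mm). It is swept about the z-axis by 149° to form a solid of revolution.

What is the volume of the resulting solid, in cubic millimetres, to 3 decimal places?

Profile (r,z), 7 vertices: (2,15.5) (9.5,4.5) (11,8) (17,32) (17.5,35.5) (14.5,36) (2.5,33)
edge 0: (2,15.5)→(9.5,4.5)  cross = 2·4.5 − 9.5·15.5 = -138.2500; (r_i+r_j)·cross = 11.5·-138.2500 = -1589.8750
edge 1: (9.5,4.5)→(11,8)  cross = 9.5·8 − 11·4.5 = 26.5000; (r_i+r_j)·cross = 20.5·26.5000 = 543.2500
edge 2: (11,8)→(17,32)  cross = 11·32 − 17·8 = 216.0000; (r_i+r_j)·cross = 28·216.0000 = 6048.0000
edge 3: (17,32)→(17.5,35.5)  cross = 17·35.5 − 17.5·32 = 43.5000; (r_i+r_j)·cross = 34.5·43.5000 = 1500.7500
edge 4: (17.5,35.5)→(14.5,36)  cross = 17.5·36 − 14.5·35.5 = 115.2500; (r_i+r_j)·cross = 32·115.2500 = 3688.0000
edge 5: (14.5,36)→(2.5,33)  cross = 14.5·33 − 2.5·36 = 388.5000; (r_i+r_j)·cross = 17·388.5000 = 6604.5000
edge 6: (2.5,33)→(2,15.5)  cross = 2.5·15.5 − 2·33 = -27.2500; (r_i+r_j)·cross = 4.5·-27.2500 = -122.6250
Σcross = 624.2500 → A = |Σcross|/2 = 312.1250 mm²
Σ(r_i+r_j)·cross = 16672.0000 → first moment M = |Σ|/6 = 2778.6667
R_c = M/A = 2778.6667/312.1250 = 8.9024 mm
θ = 149° = 2.600541 rad
V = θ·R_c·A = 2.600541·8.9024·312.1250 = 7226.035 mm³

Volume = 7226.035 mm³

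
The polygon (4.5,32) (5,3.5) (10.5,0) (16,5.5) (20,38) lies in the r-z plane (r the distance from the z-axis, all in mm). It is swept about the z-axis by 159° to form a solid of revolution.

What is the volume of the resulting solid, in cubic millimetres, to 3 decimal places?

Volume = 13416.960 mm³

Profile (r,z), 5 vertices: (4.5,32) (5,3.5) (10.5,0) (16,5.5) (20,38)
edge 0: (4.5,32)→(5,3.5)  cross = 4.5·3.5 − 5·32 = -144.2500; (r_i+r_j)·cross = 9.5·-144.2500 = -1370.3750
edge 1: (5,3.5)→(10.5,0)  cross = 5·0 − 10.5·3.5 = -36.7500; (r_i+r_j)·cross = 15.5·-36.7500 = -569.6250
edge 2: (10.5,0)→(16,5.5)  cross = 10.5·5.5 − 16·0 = 57.7500; (r_i+r_j)·cross = 26.5·57.7500 = 1530.3750
edge 3: (16,5.5)→(20,38)  cross = 16·38 − 20·5.5 = 498.0000; (r_i+r_j)·cross = 36·498.0000 = 17928.0000
edge 4: (20,38)→(4.5,32)  cross = 20·32 − 4.5·38 = 469.0000; (r_i+r_j)·cross = 24.5·469.0000 = 11490.5000
Σcross = 843.7500 → A = |Σcross|/2 = 421.8750 mm²
Σ(r_i+r_j)·cross = 29008.8750 → first moment M = |Σ|/6 = 4834.8125
R_c = M/A = 4834.8125/421.8750 = 11.4603 mm
θ = 159° = 2.775074 rad
V = θ·R_c·A = 2.775074·11.4603·421.8750 = 13416.960 mm³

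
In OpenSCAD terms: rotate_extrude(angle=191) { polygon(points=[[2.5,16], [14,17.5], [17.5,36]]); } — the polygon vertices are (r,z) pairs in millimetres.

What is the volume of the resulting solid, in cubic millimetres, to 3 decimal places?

Profile (r,z), 3 vertices: (2.5,16) (14,17.5) (17.5,36)
edge 0: (2.5,16)→(14,17.5)  cross = 2.5·17.5 − 14·16 = -180.2500; (r_i+r_j)·cross = 16.5·-180.2500 = -2974.1250
edge 1: (14,17.5)→(17.5,36)  cross = 14·36 − 17.5·17.5 = 197.7500; (r_i+r_j)·cross = 31.5·197.7500 = 6229.1250
edge 2: (17.5,36)→(2.5,16)  cross = 17.5·16 − 2.5·36 = 190.0000; (r_i+r_j)·cross = 20·190.0000 = 3800.0000
Σcross = 207.5000 → A = |Σcross|/2 = 103.7500 mm²
Σ(r_i+r_j)·cross = 7055.0000 → first moment M = |Σ|/6 = 1175.8333
R_c = M/A = 1175.8333/103.7500 = 11.3333 mm
θ = 191° = 3.333579 rad
V = θ·R_c·A = 3.333579·11.3333·103.7500 = 3919.733 mm³

Volume = 3919.733 mm³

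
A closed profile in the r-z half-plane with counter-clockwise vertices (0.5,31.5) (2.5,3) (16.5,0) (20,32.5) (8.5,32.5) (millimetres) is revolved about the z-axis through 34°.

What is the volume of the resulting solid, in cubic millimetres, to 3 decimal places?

Profile (r,z), 5 vertices: (0.5,31.5) (2.5,3) (16.5,0) (20,32.5) (8.5,32.5)
edge 0: (0.5,31.5)→(2.5,3)  cross = 0.5·3 − 2.5·31.5 = -77.2500; (r_i+r_j)·cross = 3·-77.2500 = -231.7500
edge 1: (2.5,3)→(16.5,0)  cross = 2.5·0 − 16.5·3 = -49.5000; (r_i+r_j)·cross = 19·-49.5000 = -940.5000
edge 2: (16.5,0)→(20,32.5)  cross = 16.5·32.5 − 20·0 = 536.2500; (r_i+r_j)·cross = 36.5·536.2500 = 19573.1250
edge 3: (20,32.5)→(8.5,32.5)  cross = 20·32.5 − 8.5·32.5 = 373.7500; (r_i+r_j)·cross = 28.5·373.7500 = 10651.8750
edge 4: (8.5,32.5)→(0.5,31.5)  cross = 8.5·31.5 − 0.5·32.5 = 251.5000; (r_i+r_j)·cross = 9·251.5000 = 2263.5000
Σcross = 1034.7500 → A = |Σcross|/2 = 517.3750 mm²
Σ(r_i+r_j)·cross = 31316.2500 → first moment M = |Σ|/6 = 5219.3750
R_c = M/A = 5219.3750/517.3750 = 10.0882 mm
θ = 34° = 0.593412 rad
V = θ·R_c·A = 0.593412·10.0882·517.3750 = 3097.239 mm³

Volume = 3097.239 mm³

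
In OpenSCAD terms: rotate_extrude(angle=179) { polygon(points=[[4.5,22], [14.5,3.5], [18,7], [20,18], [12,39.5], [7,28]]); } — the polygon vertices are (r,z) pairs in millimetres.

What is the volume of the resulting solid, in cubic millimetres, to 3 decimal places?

Profile (r,z), 6 vertices: (4.5,22) (14.5,3.5) (18,7) (20,18) (12,39.5) (7,28)
edge 0: (4.5,22)→(14.5,3.5)  cross = 4.5·3.5 − 14.5·22 = -303.2500; (r_i+r_j)·cross = 19·-303.2500 = -5761.7500
edge 1: (14.5,3.5)→(18,7)  cross = 14.5·7 − 18·3.5 = 38.5000; (r_i+r_j)·cross = 32.5·38.5000 = 1251.2500
edge 2: (18,7)→(20,18)  cross = 18·18 − 20·7 = 184.0000; (r_i+r_j)·cross = 38·184.0000 = 6992.0000
edge 3: (20,18)→(12,39.5)  cross = 20·39.5 − 12·18 = 574.0000; (r_i+r_j)·cross = 32·574.0000 = 18368.0000
edge 4: (12,39.5)→(7,28)  cross = 12·28 − 7·39.5 = 59.5000; (r_i+r_j)·cross = 19·59.5000 = 1130.5000
edge 5: (7,28)→(4.5,22)  cross = 7·22 − 4.5·28 = 28.0000; (r_i+r_j)·cross = 11.5·28.0000 = 322.0000
Σcross = 580.7500 → A = |Σcross|/2 = 290.3750 mm²
Σ(r_i+r_j)·cross = 22302.0000 → first moment M = |Σ|/6 = 3717.0000
R_c = M/A = 3717.0000/290.3750 = 12.8007 mm
θ = 179° = 3.124139 rad
V = θ·R_c·A = 3.124139·12.8007·290.3750 = 11612.426 mm³

Volume = 11612.426 mm³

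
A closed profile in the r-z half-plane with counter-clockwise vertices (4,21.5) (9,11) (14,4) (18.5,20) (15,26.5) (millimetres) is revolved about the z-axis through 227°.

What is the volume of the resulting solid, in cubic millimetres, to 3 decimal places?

Volume = 8270.048 mm³

Profile (r,z), 5 vertices: (4,21.5) (9,11) (14,4) (18.5,20) (15,26.5)
edge 0: (4,21.5)→(9,11)  cross = 4·11 − 9·21.5 = -149.5000; (r_i+r_j)·cross = 13·-149.5000 = -1943.5000
edge 1: (9,11)→(14,4)  cross = 9·4 − 14·11 = -118.0000; (r_i+r_j)·cross = 23·-118.0000 = -2714.0000
edge 2: (14,4)→(18.5,20)  cross = 14·20 − 18.5·4 = 206.0000; (r_i+r_j)·cross = 32.5·206.0000 = 6695.0000
edge 3: (18.5,20)→(15,26.5)  cross = 18.5·26.5 − 15·20 = 190.2500; (r_i+r_j)·cross = 33.5·190.2500 = 6373.3750
edge 4: (15,26.5)→(4,21.5)  cross = 15·21.5 − 4·26.5 = 216.5000; (r_i+r_j)·cross = 19·216.5000 = 4113.5000
Σcross = 345.2500 → A = |Σcross|/2 = 172.6250 mm²
Σ(r_i+r_j)·cross = 12524.3750 → first moment M = |Σ|/6 = 2087.3958
R_c = M/A = 2087.3958/172.6250 = 12.0921 mm
θ = 227° = 3.961897 rad
V = θ·R_c·A = 3.961897·12.0921·172.6250 = 8270.048 mm³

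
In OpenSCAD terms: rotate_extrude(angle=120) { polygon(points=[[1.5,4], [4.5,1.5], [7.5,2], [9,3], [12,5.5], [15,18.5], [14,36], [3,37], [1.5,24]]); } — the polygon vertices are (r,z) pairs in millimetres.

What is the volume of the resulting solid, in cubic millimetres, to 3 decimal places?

Volume = 6669.252 mm³

Profile (r,z), 9 vertices: (1.5,4) (4.5,1.5) (7.5,2) (9,3) (12,5.5) (15,18.5) (14,36) (3,37) (1.5,24)
edge 0: (1.5,4)→(4.5,1.5)  cross = 1.5·1.5 − 4.5·4 = -15.7500; (r_i+r_j)·cross = 6·-15.7500 = -94.5000
edge 1: (4.5,1.5)→(7.5,2)  cross = 4.5·2 − 7.5·1.5 = -2.2500; (r_i+r_j)·cross = 12·-2.2500 = -27.0000
edge 2: (7.5,2)→(9,3)  cross = 7.5·3 − 9·2 = 4.5000; (r_i+r_j)·cross = 16.5·4.5000 = 74.2500
edge 3: (9,3)→(12,5.5)  cross = 9·5.5 − 12·3 = 13.5000; (r_i+r_j)·cross = 21·13.5000 = 283.5000
edge 4: (12,5.5)→(15,18.5)  cross = 12·18.5 − 15·5.5 = 139.5000; (r_i+r_j)·cross = 27·139.5000 = 3766.5000
edge 5: (15,18.5)→(14,36)  cross = 15·36 − 14·18.5 = 281.0000; (r_i+r_j)·cross = 29·281.0000 = 8149.0000
edge 6: (14,36)→(3,37)  cross = 14·37 − 3·36 = 410.0000; (r_i+r_j)·cross = 17·410.0000 = 6970.0000
edge 7: (3,37)→(1.5,24)  cross = 3·24 − 1.5·37 = 16.5000; (r_i+r_j)·cross = 4.5·16.5000 = 74.2500
edge 8: (1.5,24)→(1.5,4)  cross = 1.5·4 − 1.5·24 = -30.0000; (r_i+r_j)·cross = 3·-30.0000 = -90.0000
Σcross = 817.0000 → A = |Σcross|/2 = 408.5000 mm²
Σ(r_i+r_j)·cross = 19106.0000 → first moment M = |Σ|/6 = 3184.3333
R_c = M/A = 3184.3333/408.5000 = 7.7952 mm
θ = 120° = 2.094395 rad
V = θ·R_c·A = 2.094395·7.7952·408.5000 = 6669.252 mm³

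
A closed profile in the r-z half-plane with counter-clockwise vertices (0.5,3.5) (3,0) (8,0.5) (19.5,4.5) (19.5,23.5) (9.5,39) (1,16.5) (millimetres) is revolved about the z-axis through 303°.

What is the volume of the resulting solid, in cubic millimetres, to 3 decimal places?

Profile (r,z), 7 vertices: (0.5,3.5) (3,0) (8,0.5) (19.5,4.5) (19.5,23.5) (9.5,39) (1,16.5)
edge 0: (0.5,3.5)→(3,0)  cross = 0.5·0 − 3·3.5 = -10.5000; (r_i+r_j)·cross = 3.5·-10.5000 = -36.7500
edge 1: (3,0)→(8,0.5)  cross = 3·0.5 − 8·0 = 1.5000; (r_i+r_j)·cross = 11·1.5000 = 16.5000
edge 2: (8,0.5)→(19.5,4.5)  cross = 8·4.5 − 19.5·0.5 = 26.2500; (r_i+r_j)·cross = 27.5·26.2500 = 721.8750
edge 3: (19.5,4.5)→(19.5,23.5)  cross = 19.5·23.5 − 19.5·4.5 = 370.5000; (r_i+r_j)·cross = 39·370.5000 = 14449.5000
edge 4: (19.5,23.5)→(9.5,39)  cross = 19.5·39 − 9.5·23.5 = 537.2500; (r_i+r_j)·cross = 29·537.2500 = 15580.2500
edge 5: (9.5,39)→(1,16.5)  cross = 9.5·16.5 − 1·39 = 117.7500; (r_i+r_j)·cross = 10.5·117.7500 = 1236.3750
edge 6: (1,16.5)→(0.5,3.5)  cross = 1·3.5 − 0.5·16.5 = -4.7500; (r_i+r_j)·cross = 1.5·-4.7500 = -7.1250
Σcross = 1038.0000 → A = |Σcross|/2 = 519.0000 mm²
Σ(r_i+r_j)·cross = 31960.6250 → first moment M = |Σ|/6 = 5326.7708
R_c = M/A = 5326.7708/519.0000 = 10.2635 mm
θ = 303° = 5.288348 rad
V = θ·R_c·A = 5.288348·10.2635·519.0000 = 28169.816 mm³

Volume = 28169.816 mm³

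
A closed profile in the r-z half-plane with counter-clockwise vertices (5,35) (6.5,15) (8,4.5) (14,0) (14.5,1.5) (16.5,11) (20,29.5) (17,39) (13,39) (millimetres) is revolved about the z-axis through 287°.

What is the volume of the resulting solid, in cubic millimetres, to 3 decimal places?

Profile (r,z), 9 vertices: (5,35) (6.5,15) (8,4.5) (14,0) (14.5,1.5) (16.5,11) (20,29.5) (17,39) (13,39)
edge 0: (5,35)→(6.5,15)  cross = 5·15 − 6.5·35 = -152.5000; (r_i+r_j)·cross = 11.5·-152.5000 = -1753.7500
edge 1: (6.5,15)→(8,4.5)  cross = 6.5·4.5 − 8·15 = -90.7500; (r_i+r_j)·cross = 14.5·-90.7500 = -1315.8750
edge 2: (8,4.5)→(14,0)  cross = 8·0 − 14·4.5 = -63.0000; (r_i+r_j)·cross = 22·-63.0000 = -1386.0000
edge 3: (14,0)→(14.5,1.5)  cross = 14·1.5 − 14.5·0 = 21.0000; (r_i+r_j)·cross = 28.5·21.0000 = 598.5000
edge 4: (14.5,1.5)→(16.5,11)  cross = 14.5·11 − 16.5·1.5 = 134.7500; (r_i+r_j)·cross = 31·134.7500 = 4177.2500
edge 5: (16.5,11)→(20,29.5)  cross = 16.5·29.5 − 20·11 = 266.7500; (r_i+r_j)·cross = 36.5·266.7500 = 9736.3750
edge 6: (20,29.5)→(17,39)  cross = 20·39 − 17·29.5 = 278.5000; (r_i+r_j)·cross = 37·278.5000 = 10304.5000
edge 7: (17,39)→(13,39)  cross = 17·39 − 13·39 = 156.0000; (r_i+r_j)·cross = 30·156.0000 = 4680.0000
edge 8: (13,39)→(5,35)  cross = 13·35 − 5·39 = 260.0000; (r_i+r_j)·cross = 18·260.0000 = 4680.0000
Σcross = 810.7500 → A = |Σcross|/2 = 405.3750 mm²
Σ(r_i+r_j)·cross = 29721.0000 → first moment M = |Σ|/6 = 4953.5000
R_c = M/A = 4953.5000/405.3750 = 12.2195 mm
θ = 287° = 5.009095 rad
V = θ·R_c·A = 5.009095·12.2195·405.3750 = 24812.552 mm³

Volume = 24812.552 mm³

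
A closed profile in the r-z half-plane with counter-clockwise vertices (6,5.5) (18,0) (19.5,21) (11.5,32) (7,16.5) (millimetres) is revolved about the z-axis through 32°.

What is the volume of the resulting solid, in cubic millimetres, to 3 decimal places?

Volume = 2069.856 mm³

Profile (r,z), 5 vertices: (6,5.5) (18,0) (19.5,21) (11.5,32) (7,16.5)
edge 0: (6,5.5)→(18,0)  cross = 6·0 − 18·5.5 = -99.0000; (r_i+r_j)·cross = 24·-99.0000 = -2376.0000
edge 1: (18,0)→(19.5,21)  cross = 18·21 − 19.5·0 = 378.0000; (r_i+r_j)·cross = 37.5·378.0000 = 14175.0000
edge 2: (19.5,21)→(11.5,32)  cross = 19.5·32 − 11.5·21 = 382.5000; (r_i+r_j)·cross = 31·382.5000 = 11857.5000
edge 3: (11.5,32)→(7,16.5)  cross = 11.5·16.5 − 7·32 = -34.2500; (r_i+r_j)·cross = 18.5·-34.2500 = -633.6250
edge 4: (7,16.5)→(6,5.5)  cross = 7·5.5 − 6·16.5 = -60.5000; (r_i+r_j)·cross = 13·-60.5000 = -786.5000
Σcross = 566.7500 → A = |Σcross|/2 = 283.3750 mm²
Σ(r_i+r_j)·cross = 22236.3750 → first moment M = |Σ|/6 = 3706.0625
R_c = M/A = 3706.0625/283.3750 = 13.0783 mm
θ = 32° = 0.558505 rad
V = θ·R_c·A = 0.558505·13.0783·283.3750 = 2069.856 mm³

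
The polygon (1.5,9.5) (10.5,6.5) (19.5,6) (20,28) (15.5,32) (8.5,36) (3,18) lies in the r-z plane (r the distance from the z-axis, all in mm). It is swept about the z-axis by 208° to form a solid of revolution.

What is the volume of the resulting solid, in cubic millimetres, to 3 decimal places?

Volume = 17265.483 mm³

Profile (r,z), 7 vertices: (1.5,9.5) (10.5,6.5) (19.5,6) (20,28) (15.5,32) (8.5,36) (3,18)
edge 0: (1.5,9.5)→(10.5,6.5)  cross = 1.5·6.5 − 10.5·9.5 = -90.0000; (r_i+r_j)·cross = 12·-90.0000 = -1080.0000
edge 1: (10.5,6.5)→(19.5,6)  cross = 10.5·6 − 19.5·6.5 = -63.7500; (r_i+r_j)·cross = 30·-63.7500 = -1912.5000
edge 2: (19.5,6)→(20,28)  cross = 19.5·28 − 20·6 = 426.0000; (r_i+r_j)·cross = 39.5·426.0000 = 16827.0000
edge 3: (20,28)→(15.5,32)  cross = 20·32 − 15.5·28 = 206.0000; (r_i+r_j)·cross = 35.5·206.0000 = 7313.0000
edge 4: (15.5,32)→(8.5,36)  cross = 15.5·36 − 8.5·32 = 286.0000; (r_i+r_j)·cross = 24·286.0000 = 6864.0000
edge 5: (8.5,36)→(3,18)  cross = 8.5·18 − 3·36 = 45.0000; (r_i+r_j)·cross = 11.5·45.0000 = 517.5000
edge 6: (3,18)→(1.5,9.5)  cross = 3·9.5 − 1.5·18 = 1.5000; (r_i+r_j)·cross = 4.5·1.5000 = 6.7500
Σcross = 810.7500 → A = |Σcross|/2 = 405.3750 mm²
Σ(r_i+r_j)·cross = 28535.7500 → first moment M = |Σ|/6 = 4755.9583
R_c = M/A = 4755.9583/405.3750 = 11.7322 mm
θ = 208° = 3.630285 rad
V = θ·R_c·A = 3.630285·11.7322·405.3750 = 17265.483 mm³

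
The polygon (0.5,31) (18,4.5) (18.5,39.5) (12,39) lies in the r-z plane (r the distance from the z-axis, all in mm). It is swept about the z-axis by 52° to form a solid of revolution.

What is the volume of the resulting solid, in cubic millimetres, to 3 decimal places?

Profile (r,z), 4 vertices: (0.5,31) (18,4.5) (18.5,39.5) (12,39)
edge 0: (0.5,31)→(18,4.5)  cross = 0.5·4.5 − 18·31 = -555.7500; (r_i+r_j)·cross = 18.5·-555.7500 = -10281.3750
edge 1: (18,4.5)→(18.5,39.5)  cross = 18·39.5 − 18.5·4.5 = 627.7500; (r_i+r_j)·cross = 36.5·627.7500 = 22912.8750
edge 2: (18.5,39.5)→(12,39)  cross = 18.5·39 − 12·39.5 = 247.5000; (r_i+r_j)·cross = 30.5·247.5000 = 7548.7500
edge 3: (12,39)→(0.5,31)  cross = 12·31 − 0.5·39 = 352.5000; (r_i+r_j)·cross = 12.5·352.5000 = 4406.2500
Σcross = 672.0000 → A = |Σcross|/2 = 336.0000 mm²
Σ(r_i+r_j)·cross = 24586.5000 → first moment M = |Σ|/6 = 4097.7500
R_c = M/A = 4097.7500/336.0000 = 12.1957 mm
θ = 52° = 0.907571 rad
V = θ·R_c·A = 0.907571·12.1957·336.0000 = 3719.000 mm³

Volume = 3719.000 mm³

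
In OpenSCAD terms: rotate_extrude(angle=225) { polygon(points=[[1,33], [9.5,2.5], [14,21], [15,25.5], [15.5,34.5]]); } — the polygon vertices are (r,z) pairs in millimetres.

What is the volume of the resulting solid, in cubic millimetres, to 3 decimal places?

Profile (r,z), 5 vertices: (1,33) (9.5,2.5) (14,21) (15,25.5) (15.5,34.5)
edge 0: (1,33)→(9.5,2.5)  cross = 1·2.5 − 9.5·33 = -311.0000; (r_i+r_j)·cross = 10.5·-311.0000 = -3265.5000
edge 1: (9.5,2.5)→(14,21)  cross = 9.5·21 − 14·2.5 = 164.5000; (r_i+r_j)·cross = 23.5·164.5000 = 3865.7500
edge 2: (14,21)→(15,25.5)  cross = 14·25.5 − 15·21 = 42.0000; (r_i+r_j)·cross = 29·42.0000 = 1218.0000
edge 3: (15,25.5)→(15.5,34.5)  cross = 15·34.5 − 15.5·25.5 = 122.2500; (r_i+r_j)·cross = 30.5·122.2500 = 3728.6250
edge 4: (15.5,34.5)→(1,33)  cross = 15.5·33 − 1·34.5 = 477.0000; (r_i+r_j)·cross = 16.5·477.0000 = 7870.5000
Σcross = 494.7500 → A = |Σcross|/2 = 247.3750 mm²
Σ(r_i+r_j)·cross = 13417.3750 → first moment M = |Σ|/6 = 2236.2292
R_c = M/A = 2236.2292/247.3750 = 9.0398 mm
θ = 225° = 3.926991 rad
V = θ·R_c·A = 3.926991·9.0398·247.3750 = 8781.651 mm³

Volume = 8781.651 mm³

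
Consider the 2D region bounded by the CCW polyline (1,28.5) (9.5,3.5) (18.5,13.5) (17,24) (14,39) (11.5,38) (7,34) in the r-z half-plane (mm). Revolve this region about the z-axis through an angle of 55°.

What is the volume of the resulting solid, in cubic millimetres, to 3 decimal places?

Volume = 3598.042 mm³

Profile (r,z), 7 vertices: (1,28.5) (9.5,3.5) (18.5,13.5) (17,24) (14,39) (11.5,38) (7,34)
edge 0: (1,28.5)→(9.5,3.5)  cross = 1·3.5 − 9.5·28.5 = -267.2500; (r_i+r_j)·cross = 10.5·-267.2500 = -2806.1250
edge 1: (9.5,3.5)→(18.5,13.5)  cross = 9.5·13.5 − 18.5·3.5 = 63.5000; (r_i+r_j)·cross = 28·63.5000 = 1778.0000
edge 2: (18.5,13.5)→(17,24)  cross = 18.5·24 − 17·13.5 = 214.5000; (r_i+r_j)·cross = 35.5·214.5000 = 7614.7500
edge 3: (17,24)→(14,39)  cross = 17·39 − 14·24 = 327.0000; (r_i+r_j)·cross = 31·327.0000 = 10137.0000
edge 4: (14,39)→(11.5,38)  cross = 14·38 − 11.5·39 = 83.5000; (r_i+r_j)·cross = 25.5·83.5000 = 2129.2500
edge 5: (11.5,38)→(7,34)  cross = 11.5·34 − 7·38 = 125.0000; (r_i+r_j)·cross = 18.5·125.0000 = 2312.5000
edge 6: (7,34)→(1,28.5)  cross = 7·28.5 − 1·34 = 165.5000; (r_i+r_j)·cross = 8·165.5000 = 1324.0000
Σcross = 711.7500 → A = |Σcross|/2 = 355.8750 mm²
Σ(r_i+r_j)·cross = 22489.3750 → first moment M = |Σ|/6 = 3748.2292
R_c = M/A = 3748.2292/355.8750 = 10.5324 mm
θ = 55° = 0.959931 rad
V = θ·R_c·A = 0.959931·10.5324·355.8750 = 3598.042 mm³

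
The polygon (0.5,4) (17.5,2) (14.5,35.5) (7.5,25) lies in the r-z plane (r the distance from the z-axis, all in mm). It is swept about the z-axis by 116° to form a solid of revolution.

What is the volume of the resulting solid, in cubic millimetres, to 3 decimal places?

Volume = 6737.640 mm³

Profile (r,z), 4 vertices: (0.5,4) (17.5,2) (14.5,35.5) (7.5,25)
edge 0: (0.5,4)→(17.5,2)  cross = 0.5·2 − 17.5·4 = -69.0000; (r_i+r_j)·cross = 18·-69.0000 = -1242.0000
edge 1: (17.5,2)→(14.5,35.5)  cross = 17.5·35.5 − 14.5·2 = 592.2500; (r_i+r_j)·cross = 32·592.2500 = 18952.0000
edge 2: (14.5,35.5)→(7.5,25)  cross = 14.5·25 − 7.5·35.5 = 96.2500; (r_i+r_j)·cross = 22·96.2500 = 2117.5000
edge 3: (7.5,25)→(0.5,4)  cross = 7.5·4 − 0.5·25 = 17.5000; (r_i+r_j)·cross = 8·17.5000 = 140.0000
Σcross = 637.0000 → A = |Σcross|/2 = 318.5000 mm²
Σ(r_i+r_j)·cross = 19967.5000 → first moment M = |Σ|/6 = 3327.9167
R_c = M/A = 3327.9167/318.5000 = 10.4487 mm
θ = 116° = 2.024582 rad
V = θ·R_c·A = 2.024582·10.4487·318.5000 = 6737.640 mm³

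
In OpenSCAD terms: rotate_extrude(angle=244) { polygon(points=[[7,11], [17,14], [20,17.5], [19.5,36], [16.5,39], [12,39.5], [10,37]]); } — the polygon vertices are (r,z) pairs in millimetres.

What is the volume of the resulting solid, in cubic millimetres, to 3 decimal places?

Profile (r,z), 7 vertices: (7,11) (17,14) (20,17.5) (19.5,36) (16.5,39) (12,39.5) (10,37)
edge 0: (7,11)→(17,14)  cross = 7·14 − 17·11 = -89.0000; (r_i+r_j)·cross = 24·-89.0000 = -2136.0000
edge 1: (17,14)→(20,17.5)  cross = 17·17.5 − 20·14 = 17.5000; (r_i+r_j)·cross = 37·17.5000 = 647.5000
edge 2: (20,17.5)→(19.5,36)  cross = 20·36 − 19.5·17.5 = 378.7500; (r_i+r_j)·cross = 39.5·378.7500 = 14960.6250
edge 3: (19.5,36)→(16.5,39)  cross = 19.5·39 − 16.5·36 = 166.5000; (r_i+r_j)·cross = 36·166.5000 = 5994.0000
edge 4: (16.5,39)→(12,39.5)  cross = 16.5·39.5 − 12·39 = 183.7500; (r_i+r_j)·cross = 28.5·183.7500 = 5236.8750
edge 5: (12,39.5)→(10,37)  cross = 12·37 − 10·39.5 = 49.0000; (r_i+r_j)·cross = 22·49.0000 = 1078.0000
edge 6: (10,37)→(7,11)  cross = 10·11 − 7·37 = -149.0000; (r_i+r_j)·cross = 17·-149.0000 = -2533.0000
Σcross = 557.5000 → A = |Σcross|/2 = 278.7500 mm²
Σ(r_i+r_j)·cross = 23248.0000 → first moment M = |Σ|/6 = 3874.6667
R_c = M/A = 3874.6667/278.7500 = 13.9001 mm
θ = 244° = 4.258603 rad
V = θ·R_c·A = 4.258603·13.9001·278.7500 = 16500.669 mm³

Volume = 16500.669 mm³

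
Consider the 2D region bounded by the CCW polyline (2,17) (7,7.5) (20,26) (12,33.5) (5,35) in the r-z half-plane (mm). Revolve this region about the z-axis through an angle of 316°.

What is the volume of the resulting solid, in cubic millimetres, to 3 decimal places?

Volume = 14506.461 mm³

Profile (r,z), 5 vertices: (2,17) (7,7.5) (20,26) (12,33.5) (5,35)
edge 0: (2,17)→(7,7.5)  cross = 2·7.5 − 7·17 = -104.0000; (r_i+r_j)·cross = 9·-104.0000 = -936.0000
edge 1: (7,7.5)→(20,26)  cross = 7·26 − 20·7.5 = 32.0000; (r_i+r_j)·cross = 27·32.0000 = 864.0000
edge 2: (20,26)→(12,33.5)  cross = 20·33.5 − 12·26 = 358.0000; (r_i+r_j)·cross = 32·358.0000 = 11456.0000
edge 3: (12,33.5)→(5,35)  cross = 12·35 − 5·33.5 = 252.5000; (r_i+r_j)·cross = 17·252.5000 = 4292.5000
edge 4: (5,35)→(2,17)  cross = 5·17 − 2·35 = 15.0000; (r_i+r_j)·cross = 7·15.0000 = 105.0000
Σcross = 553.5000 → A = |Σcross|/2 = 276.7500 mm²
Σ(r_i+r_j)·cross = 15781.5000 → first moment M = |Σ|/6 = 2630.2500
R_c = M/A = 2630.2500/276.7500 = 9.5041 mm
θ = 316° = 5.515240 rad
V = θ·R_c·A = 5.515240·9.5041·276.7500 = 14506.461 mm³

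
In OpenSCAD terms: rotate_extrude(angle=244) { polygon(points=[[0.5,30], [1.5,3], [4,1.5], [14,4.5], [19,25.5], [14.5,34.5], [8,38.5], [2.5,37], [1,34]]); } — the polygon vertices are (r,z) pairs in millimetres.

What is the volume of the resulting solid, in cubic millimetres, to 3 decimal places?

Profile (r,z), 9 vertices: (0.5,30) (1.5,3) (4,1.5) (14,4.5) (19,25.5) (14.5,34.5) (8,38.5) (2.5,37) (1,34)
edge 0: (0.5,30)→(1.5,3)  cross = 0.5·3 − 1.5·30 = -43.5000; (r_i+r_j)·cross = 2·-43.5000 = -87.0000
edge 1: (1.5,3)→(4,1.5)  cross = 1.5·1.5 − 4·3 = -9.7500; (r_i+r_j)·cross = 5.5·-9.7500 = -53.6250
edge 2: (4,1.5)→(14,4.5)  cross = 4·4.5 − 14·1.5 = -3.0000; (r_i+r_j)·cross = 18·-3.0000 = -54.0000
edge 3: (14,4.5)→(19,25.5)  cross = 14·25.5 − 19·4.5 = 271.5000; (r_i+r_j)·cross = 33·271.5000 = 8959.5000
edge 4: (19,25.5)→(14.5,34.5)  cross = 19·34.5 − 14.5·25.5 = 285.7500; (r_i+r_j)·cross = 33.5·285.7500 = 9572.6250
edge 5: (14.5,34.5)→(8,38.5)  cross = 14.5·38.5 − 8·34.5 = 282.2500; (r_i+r_j)·cross = 22.5·282.2500 = 6350.6250
edge 6: (8,38.5)→(2.5,37)  cross = 8·37 − 2.5·38.5 = 199.7500; (r_i+r_j)·cross = 10.5·199.7500 = 2097.3750
edge 7: (2.5,37)→(1,34)  cross = 2.5·34 − 1·37 = 48.0000; (r_i+r_j)·cross = 3.5·48.0000 = 168.0000
edge 8: (1,34)→(0.5,30)  cross = 1·30 − 0.5·34 = 13.0000; (r_i+r_j)·cross = 1.5·13.0000 = 19.5000
Σcross = 1044.0000 → A = |Σcross|/2 = 522.0000 mm²
Σ(r_i+r_j)·cross = 26973.0000 → first moment M = |Σ|/6 = 4495.5000
R_c = M/A = 4495.5000/522.0000 = 8.6121 mm
θ = 244° = 4.258603 rad
V = θ·R_c·A = 4.258603·8.6121·522.0000 = 19144.551 mm³

Volume = 19144.551 mm³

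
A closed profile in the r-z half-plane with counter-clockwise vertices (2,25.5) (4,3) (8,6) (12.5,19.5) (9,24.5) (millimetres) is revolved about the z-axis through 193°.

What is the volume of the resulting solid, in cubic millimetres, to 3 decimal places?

Profile (r,z), 5 vertices: (2,25.5) (4,3) (8,6) (12.5,19.5) (9,24.5)
edge 0: (2,25.5)→(4,3)  cross = 2·3 − 4·25.5 = -96.0000; (r_i+r_j)·cross = 6·-96.0000 = -576.0000
edge 1: (4,3)→(8,6)  cross = 4·6 − 8·3 = 0.0000; (r_i+r_j)·cross = 12·0.0000 = 0.0000
edge 2: (8,6)→(12.5,19.5)  cross = 8·19.5 − 12.5·6 = 81.0000; (r_i+r_j)·cross = 20.5·81.0000 = 1660.5000
edge 3: (12.5,19.5)→(9,24.5)  cross = 12.5·24.5 − 9·19.5 = 130.7500; (r_i+r_j)·cross = 21.5·130.7500 = 2811.1250
edge 4: (9,24.5)→(2,25.5)  cross = 9·25.5 − 2·24.5 = 180.5000; (r_i+r_j)·cross = 11·180.5000 = 1985.5000
Σcross = 296.2500 → A = |Σcross|/2 = 148.1250 mm²
Σ(r_i+r_j)·cross = 5881.1250 → first moment M = |Σ|/6 = 980.1875
R_c = M/A = 980.1875/148.1250 = 6.6173 mm
θ = 193° = 3.368485 rad
V = θ·R_c·A = 3.368485·6.6173·148.1250 = 3301.747 mm³

Volume = 3301.747 mm³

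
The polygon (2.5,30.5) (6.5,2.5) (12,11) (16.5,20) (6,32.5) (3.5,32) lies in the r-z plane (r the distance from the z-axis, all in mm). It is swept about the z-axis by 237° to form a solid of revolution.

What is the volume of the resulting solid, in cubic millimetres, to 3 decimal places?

Volume = 7567.255 mm³

Profile (r,z), 6 vertices: (2.5,30.5) (6.5,2.5) (12,11) (16.5,20) (6,32.5) (3.5,32)
edge 0: (2.5,30.5)→(6.5,2.5)  cross = 2.5·2.5 − 6.5·30.5 = -192.0000; (r_i+r_j)·cross = 9·-192.0000 = -1728.0000
edge 1: (6.5,2.5)→(12,11)  cross = 6.5·11 − 12·2.5 = 41.5000; (r_i+r_j)·cross = 18.5·41.5000 = 767.7500
edge 2: (12,11)→(16.5,20)  cross = 12·20 − 16.5·11 = 58.5000; (r_i+r_j)·cross = 28.5·58.5000 = 1667.2500
edge 3: (16.5,20)→(6,32.5)  cross = 16.5·32.5 − 6·20 = 416.2500; (r_i+r_j)·cross = 22.5·416.2500 = 9365.6250
edge 4: (6,32.5)→(3.5,32)  cross = 6·32 − 3.5·32.5 = 78.2500; (r_i+r_j)·cross = 9.5·78.2500 = 743.3750
edge 5: (3.5,32)→(2.5,30.5)  cross = 3.5·30.5 − 2.5·32 = 26.7500; (r_i+r_j)·cross = 6·26.7500 = 160.5000
Σcross = 429.2500 → A = |Σcross|/2 = 214.6250 mm²
Σ(r_i+r_j)·cross = 10976.5000 → first moment M = |Σ|/6 = 1829.4167
R_c = M/A = 1829.4167/214.6250 = 8.5238 mm
θ = 237° = 4.136430 rad
V = θ·R_c·A = 4.136430·8.5238·214.6250 = 7567.255 mm³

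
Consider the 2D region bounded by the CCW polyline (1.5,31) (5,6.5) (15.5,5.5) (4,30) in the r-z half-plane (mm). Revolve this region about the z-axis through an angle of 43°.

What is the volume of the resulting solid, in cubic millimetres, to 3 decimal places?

Volume = 828.949 mm³

Profile (r,z), 4 vertices: (1.5,31) (5,6.5) (15.5,5.5) (4,30)
edge 0: (1.5,31)→(5,6.5)  cross = 1.5·6.5 − 5·31 = -145.2500; (r_i+r_j)·cross = 6.5·-145.2500 = -944.1250
edge 1: (5,6.5)→(15.5,5.5)  cross = 5·5.5 − 15.5·6.5 = -73.2500; (r_i+r_j)·cross = 20.5·-73.2500 = -1501.6250
edge 2: (15.5,5.5)→(4,30)  cross = 15.5·30 − 4·5.5 = 443.0000; (r_i+r_j)·cross = 19.5·443.0000 = 8638.5000
edge 3: (4,30)→(1.5,31)  cross = 4·31 − 1.5·30 = 79.0000; (r_i+r_j)·cross = 5.5·79.0000 = 434.5000
Σcross = 303.5000 → A = |Σcross|/2 = 151.7500 mm²
Σ(r_i+r_j)·cross = 6627.2500 → first moment M = |Σ|/6 = 1104.5417
R_c = M/A = 1104.5417/151.7500 = 7.2787 mm
θ = 43° = 0.750492 rad
V = θ·R_c·A = 0.750492·7.2787·151.7500 = 828.949 mm³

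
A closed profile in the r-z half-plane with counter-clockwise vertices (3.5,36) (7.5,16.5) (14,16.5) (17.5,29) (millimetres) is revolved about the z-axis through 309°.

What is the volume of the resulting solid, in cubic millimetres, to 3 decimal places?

Profile (r,z), 4 vertices: (3.5,36) (7.5,16.5) (14,16.5) (17.5,29)
edge 0: (3.5,36)→(7.5,16.5)  cross = 3.5·16.5 − 7.5·36 = -212.2500; (r_i+r_j)·cross = 11·-212.2500 = -2334.7500
edge 1: (7.5,16.5)→(14,16.5)  cross = 7.5·16.5 − 14·16.5 = -107.2500; (r_i+r_j)·cross = 21.5·-107.2500 = -2305.8750
edge 2: (14,16.5)→(17.5,29)  cross = 14·29 − 17.5·16.5 = 117.2500; (r_i+r_j)·cross = 31.5·117.2500 = 3693.3750
edge 3: (17.5,29)→(3.5,36)  cross = 17.5·36 − 3.5·29 = 528.5000; (r_i+r_j)·cross = 21·528.5000 = 11098.5000
Σcross = 326.2500 → A = |Σcross|/2 = 163.1250 mm²
Σ(r_i+r_j)·cross = 10151.2500 → first moment M = |Σ|/6 = 1691.8750
R_c = M/A = 1691.8750/163.1250 = 10.3716 mm
θ = 309° = 5.393067 rad
V = θ·R_c·A = 5.393067·10.3716·163.1250 = 9124.396 mm³

Volume = 9124.396 mm³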